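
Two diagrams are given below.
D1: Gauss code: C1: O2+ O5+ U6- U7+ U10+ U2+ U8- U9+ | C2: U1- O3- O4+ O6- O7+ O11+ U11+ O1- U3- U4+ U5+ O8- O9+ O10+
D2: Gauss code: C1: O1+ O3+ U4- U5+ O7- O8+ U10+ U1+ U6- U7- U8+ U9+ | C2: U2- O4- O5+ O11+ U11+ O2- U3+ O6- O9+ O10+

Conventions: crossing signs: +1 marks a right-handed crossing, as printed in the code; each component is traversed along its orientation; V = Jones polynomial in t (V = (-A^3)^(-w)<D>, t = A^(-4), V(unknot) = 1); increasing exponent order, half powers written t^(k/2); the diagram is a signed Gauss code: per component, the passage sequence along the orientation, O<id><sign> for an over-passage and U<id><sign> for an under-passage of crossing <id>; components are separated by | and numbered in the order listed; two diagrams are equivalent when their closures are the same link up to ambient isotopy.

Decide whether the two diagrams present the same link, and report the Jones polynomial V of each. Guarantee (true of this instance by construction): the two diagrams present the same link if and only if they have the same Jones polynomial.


equivalent: yes
V(D1) = -t^(1/2) - t^(5/2)  (w +3, c 11, <D> = A^-1 + A^7)
D2 (bracket A^-1 + A^7; 11 crossings at w = +3): V = -t^(1/2) - t^(5/2)
why: all 2 diagrams share one V(t), hence one class


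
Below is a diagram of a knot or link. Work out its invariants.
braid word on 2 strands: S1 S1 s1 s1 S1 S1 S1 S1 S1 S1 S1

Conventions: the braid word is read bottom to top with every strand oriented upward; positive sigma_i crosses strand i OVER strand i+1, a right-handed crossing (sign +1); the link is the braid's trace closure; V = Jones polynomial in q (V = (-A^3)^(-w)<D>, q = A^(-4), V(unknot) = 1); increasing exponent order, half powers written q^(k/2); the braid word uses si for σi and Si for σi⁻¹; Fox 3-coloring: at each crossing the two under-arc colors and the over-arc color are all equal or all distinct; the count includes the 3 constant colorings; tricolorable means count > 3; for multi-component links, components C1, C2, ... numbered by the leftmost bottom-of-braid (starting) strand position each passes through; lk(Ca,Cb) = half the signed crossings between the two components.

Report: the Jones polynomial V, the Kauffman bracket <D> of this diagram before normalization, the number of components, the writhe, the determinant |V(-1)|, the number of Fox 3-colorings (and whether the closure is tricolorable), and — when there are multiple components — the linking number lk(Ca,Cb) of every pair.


V(q) = -q^-10 + q^-9 - q^-8 + q^-7 - q^-6 + q^-5 + q^-3
bracket: -A^-9 - A^-1 + A^3 - A^7 + A^11 - A^15 + A^19, w = -7
1 component, writhe -7, over 11 crossings
det 7, colorings 3 of 3^11 — not tricolorable
observation: the span of V is 7, forcing >= 7 crossings in any diagram


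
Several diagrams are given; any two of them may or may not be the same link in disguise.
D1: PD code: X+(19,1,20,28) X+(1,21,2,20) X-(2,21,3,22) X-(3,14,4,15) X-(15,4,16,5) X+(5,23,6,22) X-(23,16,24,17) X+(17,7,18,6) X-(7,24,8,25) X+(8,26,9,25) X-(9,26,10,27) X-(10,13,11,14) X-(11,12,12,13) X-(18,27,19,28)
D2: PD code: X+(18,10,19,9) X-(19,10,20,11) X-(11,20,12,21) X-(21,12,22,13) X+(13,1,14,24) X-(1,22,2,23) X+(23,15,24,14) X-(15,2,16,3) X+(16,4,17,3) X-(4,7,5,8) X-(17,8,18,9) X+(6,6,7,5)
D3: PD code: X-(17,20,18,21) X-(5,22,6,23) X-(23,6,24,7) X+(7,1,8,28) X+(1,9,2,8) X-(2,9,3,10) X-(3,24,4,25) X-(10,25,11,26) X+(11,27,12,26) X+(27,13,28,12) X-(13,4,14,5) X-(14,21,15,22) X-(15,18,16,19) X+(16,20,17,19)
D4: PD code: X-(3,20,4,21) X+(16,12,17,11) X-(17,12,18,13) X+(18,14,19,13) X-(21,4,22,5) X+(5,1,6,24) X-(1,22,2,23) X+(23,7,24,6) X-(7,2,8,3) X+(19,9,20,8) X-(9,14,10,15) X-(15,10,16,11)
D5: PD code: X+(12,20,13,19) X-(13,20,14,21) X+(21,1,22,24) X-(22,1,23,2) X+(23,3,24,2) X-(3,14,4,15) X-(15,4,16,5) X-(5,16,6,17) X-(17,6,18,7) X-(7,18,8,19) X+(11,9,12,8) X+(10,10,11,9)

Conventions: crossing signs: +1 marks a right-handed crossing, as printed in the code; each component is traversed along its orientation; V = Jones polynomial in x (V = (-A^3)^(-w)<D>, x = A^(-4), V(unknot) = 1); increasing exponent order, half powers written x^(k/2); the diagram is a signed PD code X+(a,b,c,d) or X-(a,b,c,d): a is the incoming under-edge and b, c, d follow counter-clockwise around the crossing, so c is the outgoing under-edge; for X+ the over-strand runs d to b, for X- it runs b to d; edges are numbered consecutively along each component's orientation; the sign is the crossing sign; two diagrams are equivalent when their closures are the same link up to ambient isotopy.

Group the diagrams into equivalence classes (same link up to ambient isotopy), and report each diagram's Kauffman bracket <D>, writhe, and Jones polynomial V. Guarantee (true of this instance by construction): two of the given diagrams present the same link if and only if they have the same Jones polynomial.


grouping into links: {D1, D2, D3, D4} | {D5}
V(D1) = x^-5 - 2x^-4 + 2x^-3 - 2x^-2 + 2x^-1 - 1 + x  (w -4, c 14, <D> = A^-16 - A^-12 + 2A^-8 - 2A^-4 + 2 - 2A^4 + A^8)
D2 (bracket A^-10 - A^-6 + 2A^-2 - 2A^2 + 2A^6 - 2A^10 + A^14; 12 crossings at w = -2): V = x^-5 - 2x^-4 + 2x^-3 - 2x^-2 + 2x^-1 - 1 + x
D3 (bracket A^-16 - A^-12 + 2A^-8 - 2A^-4 + 2 - 2A^4 + A^8; 14 crossings at w = -4): V = x^-5 - 2x^-4 + 2x^-3 - 2x^-2 + 2x^-1 - 1 + x
V(D4) = x^-5 - 2x^-4 + 2x^-3 - 2x^-2 + 2x^-1 - 1 + x  (w -2, c 12, <D> = A^-10 - A^-6 + 2A^-2 - 2A^2 + 2A^6 - 2A^10 + A^14)
D5 (bracket A^2 + A^10 - A^14 + A^18 - A^22; 12 crossings at w = -2): V = -x^-7 + x^-6 - x^-5 + x^-4 + x^-2
why: comparing 5 Jones polynomials yields 2 groups


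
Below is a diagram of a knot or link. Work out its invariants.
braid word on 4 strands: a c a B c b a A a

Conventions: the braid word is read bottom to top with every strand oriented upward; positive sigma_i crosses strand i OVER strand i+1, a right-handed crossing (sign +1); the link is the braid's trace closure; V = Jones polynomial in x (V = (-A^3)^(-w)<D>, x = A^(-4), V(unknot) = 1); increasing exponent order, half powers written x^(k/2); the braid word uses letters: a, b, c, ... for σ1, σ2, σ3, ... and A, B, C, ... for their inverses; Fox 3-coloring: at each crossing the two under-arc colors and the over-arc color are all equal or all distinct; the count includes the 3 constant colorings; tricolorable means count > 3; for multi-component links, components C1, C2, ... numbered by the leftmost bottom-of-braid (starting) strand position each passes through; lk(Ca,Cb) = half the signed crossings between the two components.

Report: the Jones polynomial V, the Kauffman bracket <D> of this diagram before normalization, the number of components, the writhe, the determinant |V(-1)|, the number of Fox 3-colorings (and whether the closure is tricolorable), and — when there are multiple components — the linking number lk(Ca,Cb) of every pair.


V(x) = x + x^3 - x^4
bracket: A^-1 - A^3 - A^11, w = +5
1 component, writhe +5, over 9 crossings
det 3, colorings 9 of 3^9 — tricolorable
observation: the span of V is 3, forcing >= 3 crossings in any diagram


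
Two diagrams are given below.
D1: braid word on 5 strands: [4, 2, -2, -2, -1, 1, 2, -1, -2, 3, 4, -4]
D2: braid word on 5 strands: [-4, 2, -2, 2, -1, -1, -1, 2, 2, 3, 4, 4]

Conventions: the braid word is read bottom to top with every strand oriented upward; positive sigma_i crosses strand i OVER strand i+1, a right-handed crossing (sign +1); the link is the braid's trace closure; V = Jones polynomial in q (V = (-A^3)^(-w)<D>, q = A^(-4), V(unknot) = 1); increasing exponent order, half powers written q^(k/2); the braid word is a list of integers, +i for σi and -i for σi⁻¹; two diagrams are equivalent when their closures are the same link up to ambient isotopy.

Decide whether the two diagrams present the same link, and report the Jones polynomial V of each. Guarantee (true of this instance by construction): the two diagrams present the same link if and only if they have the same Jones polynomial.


same link: no
V(D1) = 1  [12 crossings, <D> = 1, w = 0]
V(D2) = -q^-3 + q^-2 - q^-1 + 3 - q + q^2 - q^3  (w +2, c 12, <D> = -A^-6 + A^-2 - A^2 + 3A^6 - A^10 + A^14 - A^18)
note: comparing 2 Jones polynomials yields 2 groups


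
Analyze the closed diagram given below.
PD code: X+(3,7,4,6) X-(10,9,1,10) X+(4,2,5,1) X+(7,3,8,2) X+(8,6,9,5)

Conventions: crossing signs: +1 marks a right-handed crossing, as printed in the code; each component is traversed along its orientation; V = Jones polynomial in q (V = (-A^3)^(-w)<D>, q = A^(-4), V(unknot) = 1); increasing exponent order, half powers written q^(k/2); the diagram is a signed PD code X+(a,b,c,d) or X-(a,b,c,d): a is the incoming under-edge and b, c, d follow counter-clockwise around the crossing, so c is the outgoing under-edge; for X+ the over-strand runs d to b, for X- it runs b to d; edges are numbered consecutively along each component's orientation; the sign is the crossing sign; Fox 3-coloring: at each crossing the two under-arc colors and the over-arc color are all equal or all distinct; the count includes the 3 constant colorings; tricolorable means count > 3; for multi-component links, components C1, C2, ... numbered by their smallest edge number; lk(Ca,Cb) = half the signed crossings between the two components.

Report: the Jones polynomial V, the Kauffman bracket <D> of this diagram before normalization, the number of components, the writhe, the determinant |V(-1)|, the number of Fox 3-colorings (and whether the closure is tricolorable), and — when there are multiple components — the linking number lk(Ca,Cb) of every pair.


Jones polynomial: V(q) = q + q^3 - q^4
<D> = A^-7 - A^-3 - A^5; writhe +3
components 1, writhe +3 (5 crossings)
3-colorings: 9 of 3^5, det 3 — tricolorable
note: the span of V is 3, forcing >= 3 crossings in any diagram


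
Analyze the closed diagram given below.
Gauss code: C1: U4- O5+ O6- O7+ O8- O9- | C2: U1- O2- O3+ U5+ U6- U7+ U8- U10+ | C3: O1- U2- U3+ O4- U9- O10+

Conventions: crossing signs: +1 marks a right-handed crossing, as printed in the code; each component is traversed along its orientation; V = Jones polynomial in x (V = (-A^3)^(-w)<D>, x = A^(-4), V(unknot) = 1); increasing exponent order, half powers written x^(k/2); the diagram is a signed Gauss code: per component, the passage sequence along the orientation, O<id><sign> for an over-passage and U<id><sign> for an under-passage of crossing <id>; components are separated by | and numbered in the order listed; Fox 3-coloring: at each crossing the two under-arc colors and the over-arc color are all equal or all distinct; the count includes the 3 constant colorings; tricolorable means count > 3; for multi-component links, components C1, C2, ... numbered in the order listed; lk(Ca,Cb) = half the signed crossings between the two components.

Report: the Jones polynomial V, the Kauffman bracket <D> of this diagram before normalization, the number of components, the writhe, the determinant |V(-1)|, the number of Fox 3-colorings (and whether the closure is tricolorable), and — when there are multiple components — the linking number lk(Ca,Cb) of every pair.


V(x) = x^-3 + x^-2 + x^-1 + 1
bracket: A^-6 + A^-2 + A^2 + A^6, w = -2
3 components, writhe -2, over 10 crossings
lk(C1,C2) = 0
linking number lk(C1,C3) = -1
lk(C2,C3): 0
det 0, colorings 9 of 3^10 — tricolorable
observation: span 3 respects span(V) <= c + mu - 1 = 12 for this 3-component diagram


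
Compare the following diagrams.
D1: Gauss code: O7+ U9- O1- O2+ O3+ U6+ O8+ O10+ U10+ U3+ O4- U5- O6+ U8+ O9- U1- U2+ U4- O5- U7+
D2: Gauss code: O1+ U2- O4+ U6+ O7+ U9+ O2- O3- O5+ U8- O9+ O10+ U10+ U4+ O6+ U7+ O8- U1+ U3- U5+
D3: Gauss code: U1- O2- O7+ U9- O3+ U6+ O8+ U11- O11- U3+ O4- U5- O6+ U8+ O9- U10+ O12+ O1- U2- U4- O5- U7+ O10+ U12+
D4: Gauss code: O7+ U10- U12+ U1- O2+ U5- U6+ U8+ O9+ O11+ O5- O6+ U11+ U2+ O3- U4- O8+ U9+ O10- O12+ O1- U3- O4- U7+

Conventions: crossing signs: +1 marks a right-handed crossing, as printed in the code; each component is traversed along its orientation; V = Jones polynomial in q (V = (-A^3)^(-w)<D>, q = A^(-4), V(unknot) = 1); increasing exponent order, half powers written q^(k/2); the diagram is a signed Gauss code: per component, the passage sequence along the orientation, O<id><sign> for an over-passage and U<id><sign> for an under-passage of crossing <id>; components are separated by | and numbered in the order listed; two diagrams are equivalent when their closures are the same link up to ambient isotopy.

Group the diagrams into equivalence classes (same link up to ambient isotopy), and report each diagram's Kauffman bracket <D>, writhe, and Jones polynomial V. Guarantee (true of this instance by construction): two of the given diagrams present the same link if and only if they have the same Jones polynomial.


grouping into links: {D1, D3, D4} | {D2}
V(D1) = -q^-3 + 2q^-2 - 2q^-1 + 3 - 2q + 2q^2 - q^3  (w +2, c 10, <D> = -A^-6 + 2A^-2 - 2A^2 + 3A^6 - 2A^10 + 2A^14 - A^18)
V(D2) = q^-1 - 1 + 2q - 2q^2 + 2q^3 - 2q^4 + q^5  (w +4, c 10, <D> = A^-8 - 2A^-4 + 2 - 2A^4 + 2A^8 - A^12 + A^16)
V(D3) = -q^-3 + 2q^-2 - 2q^-1 + 3 - 2q + 2q^2 - q^3  [12 crossings, <D> = -A^-12 + 2A^-8 - 2A^-4 + 3 - 2A^4 + 2A^8 - A^12, w = 0]
V(D4) = -q^-3 + 2q^-2 - 2q^-1 + 3 - 2q + 2q^2 - q^3  (w +2, c 12, <D> = -A^-6 + 2A^-2 - 2A^2 + 3A^6 - 2A^10 + 2A^14 - A^18)
why: 2 classes among 4 diagrams; unequal V(q) rules out equality


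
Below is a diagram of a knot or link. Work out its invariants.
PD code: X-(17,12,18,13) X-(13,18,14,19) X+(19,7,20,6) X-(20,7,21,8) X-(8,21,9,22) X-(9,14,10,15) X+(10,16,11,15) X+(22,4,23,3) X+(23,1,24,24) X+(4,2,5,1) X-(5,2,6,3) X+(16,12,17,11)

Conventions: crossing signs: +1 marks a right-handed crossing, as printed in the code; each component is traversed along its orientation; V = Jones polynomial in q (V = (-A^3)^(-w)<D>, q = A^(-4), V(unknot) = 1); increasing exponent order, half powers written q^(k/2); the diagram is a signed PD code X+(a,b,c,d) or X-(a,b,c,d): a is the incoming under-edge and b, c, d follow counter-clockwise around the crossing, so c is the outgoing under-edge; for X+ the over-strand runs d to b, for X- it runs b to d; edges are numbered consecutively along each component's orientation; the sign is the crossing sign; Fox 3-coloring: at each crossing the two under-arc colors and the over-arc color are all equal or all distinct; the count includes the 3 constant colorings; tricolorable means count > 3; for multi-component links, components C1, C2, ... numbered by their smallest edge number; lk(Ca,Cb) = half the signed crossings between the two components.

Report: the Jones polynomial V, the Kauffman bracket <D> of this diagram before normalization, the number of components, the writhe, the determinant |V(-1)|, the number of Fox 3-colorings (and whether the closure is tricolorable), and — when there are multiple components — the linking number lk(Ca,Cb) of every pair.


V = 1
<D> = 1 (w = 0)
1 component over 12 crossings, w = 0
3 Fox colorings among 3^12, |V(-1)| = 1: not tricolorable
why: w = 0 shifts under R1 moves; the (-A^3)^(0) factor cancels that in V


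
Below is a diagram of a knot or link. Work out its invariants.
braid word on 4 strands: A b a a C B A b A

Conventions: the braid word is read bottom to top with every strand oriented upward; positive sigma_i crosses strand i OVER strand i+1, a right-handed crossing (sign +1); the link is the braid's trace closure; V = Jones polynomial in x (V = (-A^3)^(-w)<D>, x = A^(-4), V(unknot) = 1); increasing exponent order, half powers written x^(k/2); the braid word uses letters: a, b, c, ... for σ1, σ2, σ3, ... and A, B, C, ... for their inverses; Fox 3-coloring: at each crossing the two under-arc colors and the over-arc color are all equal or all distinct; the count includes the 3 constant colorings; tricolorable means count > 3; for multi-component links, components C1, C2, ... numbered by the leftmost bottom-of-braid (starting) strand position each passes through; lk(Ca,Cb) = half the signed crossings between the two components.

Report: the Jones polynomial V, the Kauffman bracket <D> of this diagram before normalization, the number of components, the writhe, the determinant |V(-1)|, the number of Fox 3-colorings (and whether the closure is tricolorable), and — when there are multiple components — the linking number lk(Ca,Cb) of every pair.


Jones polynomial: V(x) = -x^-3 + x^-2 - x^-1 + 3 - x + x^2 - x^3
<D> = A^-15 - A^-11 + A^-7 - 3A^-3 + A - A^5 + A^9; writhe -1
components 1, writhe -1 (9 crossings)
3-colorings: 27 of 3^9, det 9 — tricolorable
note: w = -1 shifts under R1 moves; the (-A^3)^(1) factor cancels that in V


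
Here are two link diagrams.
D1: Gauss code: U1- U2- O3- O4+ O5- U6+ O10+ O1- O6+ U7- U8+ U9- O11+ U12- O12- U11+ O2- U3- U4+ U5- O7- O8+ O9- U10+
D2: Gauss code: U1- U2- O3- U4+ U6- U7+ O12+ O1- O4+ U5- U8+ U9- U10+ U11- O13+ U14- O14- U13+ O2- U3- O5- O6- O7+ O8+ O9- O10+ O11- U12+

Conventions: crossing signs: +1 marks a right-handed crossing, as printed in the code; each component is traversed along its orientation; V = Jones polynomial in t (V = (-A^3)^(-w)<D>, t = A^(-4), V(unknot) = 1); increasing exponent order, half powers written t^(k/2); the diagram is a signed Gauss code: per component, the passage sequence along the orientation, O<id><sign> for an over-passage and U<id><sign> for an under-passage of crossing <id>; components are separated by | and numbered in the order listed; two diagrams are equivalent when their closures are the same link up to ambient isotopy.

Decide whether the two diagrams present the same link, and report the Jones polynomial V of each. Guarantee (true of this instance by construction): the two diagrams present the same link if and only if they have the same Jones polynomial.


equivalent: yes
V(D1) = -t^-4 + t^-3 + t^-1  (w -2, c 12, <D> = A^-2 + A^6 - A^10)
V(D2) = -t^-4 + t^-3 + t^-1  (w -2, c 14, <D> = A^-2 + A^6 - A^10)
why: one V(t) for all 2 diagrams — one class (guaranteed)


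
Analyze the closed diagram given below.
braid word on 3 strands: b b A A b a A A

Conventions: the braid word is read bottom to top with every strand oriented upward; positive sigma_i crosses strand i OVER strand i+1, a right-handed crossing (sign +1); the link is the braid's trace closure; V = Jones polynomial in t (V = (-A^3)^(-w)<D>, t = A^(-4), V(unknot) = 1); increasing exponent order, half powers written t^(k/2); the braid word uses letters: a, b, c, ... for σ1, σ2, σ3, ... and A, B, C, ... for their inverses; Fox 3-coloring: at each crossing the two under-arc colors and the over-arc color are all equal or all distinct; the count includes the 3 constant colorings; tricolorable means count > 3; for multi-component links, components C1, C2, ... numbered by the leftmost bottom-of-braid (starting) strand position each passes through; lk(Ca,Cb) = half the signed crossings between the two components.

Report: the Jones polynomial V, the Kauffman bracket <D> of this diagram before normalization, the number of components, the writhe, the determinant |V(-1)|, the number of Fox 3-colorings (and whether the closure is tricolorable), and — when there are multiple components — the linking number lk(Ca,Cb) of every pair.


V(t) = -t^-3 + 2t^-2 - 2t^-1 + 3 - 2t + 2t^2 - t^3
bracket: -A^-12 + 2A^-8 - 2A^-4 + 3 - 2A^4 + 2A^8 - A^12, w = 0
1 component, writhe 0, over 8 crossings
det 13, colorings 3 of 3^8 — not tricolorable
observation: palindromic: swapping t for 1/t fixes V


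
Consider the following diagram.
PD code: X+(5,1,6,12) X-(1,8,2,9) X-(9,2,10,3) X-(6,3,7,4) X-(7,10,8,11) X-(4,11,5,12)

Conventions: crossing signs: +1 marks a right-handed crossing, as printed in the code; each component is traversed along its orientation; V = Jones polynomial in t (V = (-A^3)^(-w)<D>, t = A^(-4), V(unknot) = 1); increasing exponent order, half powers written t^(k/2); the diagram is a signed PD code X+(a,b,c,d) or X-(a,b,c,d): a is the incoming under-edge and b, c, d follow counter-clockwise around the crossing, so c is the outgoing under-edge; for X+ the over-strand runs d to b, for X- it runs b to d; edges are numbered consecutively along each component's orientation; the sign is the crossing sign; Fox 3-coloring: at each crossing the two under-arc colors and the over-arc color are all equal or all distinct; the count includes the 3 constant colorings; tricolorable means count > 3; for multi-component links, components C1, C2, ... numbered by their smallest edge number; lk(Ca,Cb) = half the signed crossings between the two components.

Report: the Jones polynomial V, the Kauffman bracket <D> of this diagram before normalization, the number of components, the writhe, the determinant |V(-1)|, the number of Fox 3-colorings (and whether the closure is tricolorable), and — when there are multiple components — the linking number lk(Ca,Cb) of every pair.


V(t) = -t^-4 + t^-3 + t^-1
bracket: A^-8 + 1 - A^4, w = -4
1 component, writhe -4, over 6 crossings
det 3, colorings 9 of 3^6 — tricolorable
observation: det 3 = |V(-1)|; divisible by 3, so tricolorable


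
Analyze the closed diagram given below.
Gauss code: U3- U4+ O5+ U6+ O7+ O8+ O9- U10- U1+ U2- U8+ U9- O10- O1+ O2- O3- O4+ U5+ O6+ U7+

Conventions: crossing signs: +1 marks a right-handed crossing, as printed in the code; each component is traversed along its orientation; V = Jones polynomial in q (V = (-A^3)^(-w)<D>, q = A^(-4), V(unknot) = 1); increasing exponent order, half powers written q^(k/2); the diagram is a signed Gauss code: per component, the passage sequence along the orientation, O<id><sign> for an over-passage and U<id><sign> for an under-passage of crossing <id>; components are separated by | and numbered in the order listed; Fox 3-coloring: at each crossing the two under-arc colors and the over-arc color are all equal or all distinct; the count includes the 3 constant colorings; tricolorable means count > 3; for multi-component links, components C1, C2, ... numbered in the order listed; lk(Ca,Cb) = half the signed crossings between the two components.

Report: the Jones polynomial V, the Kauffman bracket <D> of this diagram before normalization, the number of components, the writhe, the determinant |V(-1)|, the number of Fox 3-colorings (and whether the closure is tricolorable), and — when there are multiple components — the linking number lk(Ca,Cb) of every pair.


Jones polynomial: V(q) = q + q^3 - q^4
<D> = -A^-10 + A^-6 + A^2; writhe +2
components 1, writhe +2 (10 crossings)
3-colorings: 9 of 3^10, det 3 — tricolorable
note: w = +2 shifts under R1 moves; the (-A^3)^(-2) factor cancels that in V


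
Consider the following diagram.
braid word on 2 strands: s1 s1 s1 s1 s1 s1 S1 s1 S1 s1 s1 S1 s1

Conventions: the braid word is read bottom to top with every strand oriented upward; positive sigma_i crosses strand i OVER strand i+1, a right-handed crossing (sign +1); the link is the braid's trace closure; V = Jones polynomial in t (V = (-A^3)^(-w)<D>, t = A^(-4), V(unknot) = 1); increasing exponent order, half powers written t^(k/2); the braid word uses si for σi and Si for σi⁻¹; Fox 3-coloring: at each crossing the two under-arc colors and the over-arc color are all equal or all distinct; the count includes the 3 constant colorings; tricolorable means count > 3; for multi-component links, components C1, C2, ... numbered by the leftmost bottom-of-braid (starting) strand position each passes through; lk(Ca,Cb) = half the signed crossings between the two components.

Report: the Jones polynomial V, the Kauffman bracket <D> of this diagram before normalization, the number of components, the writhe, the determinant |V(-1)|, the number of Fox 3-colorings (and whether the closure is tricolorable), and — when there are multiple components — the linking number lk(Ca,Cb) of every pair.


V = t^3 + t^5 - t^6 + t^7 - t^8 + t^9 - t^10
<D> = A^-19 - A^-15 + A^-11 - A^-7 + A^-3 - A - A^9 (w = +7)
1 component over 13 crossings, w = +7
3 Fox colorings among 3^13, |V(-1)| = 7: not tricolorable
why: the span of V is 7, forcing >= 7 crossings in any diagram


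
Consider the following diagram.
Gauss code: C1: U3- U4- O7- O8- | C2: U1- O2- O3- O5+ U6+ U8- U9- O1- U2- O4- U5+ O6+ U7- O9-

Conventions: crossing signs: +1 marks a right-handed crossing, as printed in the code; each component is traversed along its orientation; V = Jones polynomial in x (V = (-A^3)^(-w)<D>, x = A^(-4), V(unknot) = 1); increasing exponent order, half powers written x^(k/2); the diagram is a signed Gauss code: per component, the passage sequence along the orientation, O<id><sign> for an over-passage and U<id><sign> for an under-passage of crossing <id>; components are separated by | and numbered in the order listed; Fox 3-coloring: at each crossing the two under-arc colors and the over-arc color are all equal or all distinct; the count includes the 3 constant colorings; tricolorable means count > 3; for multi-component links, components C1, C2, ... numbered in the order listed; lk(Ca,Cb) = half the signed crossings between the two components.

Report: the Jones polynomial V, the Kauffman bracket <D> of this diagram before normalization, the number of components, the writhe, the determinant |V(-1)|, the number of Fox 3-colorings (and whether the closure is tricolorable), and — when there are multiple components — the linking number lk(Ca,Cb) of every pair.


Jones polynomial: V(x) = -x^(-11/2) + x^(-9/2) - x^(-7/2) - x^(-3/2)
<D> = A^-9 + A^-1 - A^3 + A^7; writhe -5
components 2, writhe -5 (9 crossings)
linking number lk(C1,C2) = -2
3-colorings: 3 of 3^9, det 4 — not tricolorable
note: w = -5 (over 9 crossings) is diagram-only; (-A^3)^(5) removes it from V


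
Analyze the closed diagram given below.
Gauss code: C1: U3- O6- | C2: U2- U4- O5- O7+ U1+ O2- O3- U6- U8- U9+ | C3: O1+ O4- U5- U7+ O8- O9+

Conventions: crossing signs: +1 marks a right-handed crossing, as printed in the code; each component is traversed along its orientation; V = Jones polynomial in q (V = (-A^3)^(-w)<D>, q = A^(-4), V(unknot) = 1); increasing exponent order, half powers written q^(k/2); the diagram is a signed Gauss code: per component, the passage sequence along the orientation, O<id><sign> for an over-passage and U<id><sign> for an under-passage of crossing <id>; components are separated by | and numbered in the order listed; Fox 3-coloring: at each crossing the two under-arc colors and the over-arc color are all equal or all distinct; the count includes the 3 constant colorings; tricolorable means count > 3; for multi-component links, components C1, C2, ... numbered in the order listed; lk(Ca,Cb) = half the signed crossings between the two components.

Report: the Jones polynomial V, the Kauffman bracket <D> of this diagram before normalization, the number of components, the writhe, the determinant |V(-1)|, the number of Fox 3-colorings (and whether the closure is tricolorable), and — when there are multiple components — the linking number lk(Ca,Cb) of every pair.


V = q^-3 + q^-2 + q^-1 + 1
<D> = -A^-9 - A^-5 - A^-1 - A^3 (w = -3)
3 components over 9 crossings, w = -3
lk(C1,C2): -1
lk(C1,C3) = 0
linking number lk(C2,C3) = 0
9 Fox colorings among 3^9, |V(-1)| = 0: tricolorable
why: w = -3 (over 9 crossings) is diagram-only; (-A^3)^(3) removes it from V


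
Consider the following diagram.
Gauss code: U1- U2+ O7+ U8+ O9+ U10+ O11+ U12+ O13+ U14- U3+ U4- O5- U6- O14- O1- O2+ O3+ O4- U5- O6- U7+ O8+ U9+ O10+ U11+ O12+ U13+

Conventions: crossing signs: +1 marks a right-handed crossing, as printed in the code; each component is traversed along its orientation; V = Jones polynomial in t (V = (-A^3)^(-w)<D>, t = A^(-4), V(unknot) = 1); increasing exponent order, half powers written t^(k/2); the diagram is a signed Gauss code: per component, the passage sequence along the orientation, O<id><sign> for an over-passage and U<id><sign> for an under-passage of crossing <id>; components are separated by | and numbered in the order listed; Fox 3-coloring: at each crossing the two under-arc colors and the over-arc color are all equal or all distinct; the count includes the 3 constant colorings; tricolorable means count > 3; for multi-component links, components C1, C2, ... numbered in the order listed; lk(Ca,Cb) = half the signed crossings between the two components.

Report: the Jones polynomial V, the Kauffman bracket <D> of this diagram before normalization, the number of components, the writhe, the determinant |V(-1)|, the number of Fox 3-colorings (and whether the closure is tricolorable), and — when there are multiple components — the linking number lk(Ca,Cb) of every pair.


V = -t^-1 + 1 - t + 3t^2 - 2t^3 + 3t^4 - 3t^5 + 3t^6 - 2t^7 + t^8 - t^9
<D> = -A^-24 + A^-20 - 2A^-16 + 3A^-12 - 3A^-8 + 3A^-4 - 2 + 3A^4 - A^8 + A^12 - A^16 (w = +4)
1 component over 14 crossings, w = +4
9 Fox colorings among 3^14, |V(-1)| = 21: tricolorable
why: |V(-1)| = 21: so tricolorable, since 3 divides 21


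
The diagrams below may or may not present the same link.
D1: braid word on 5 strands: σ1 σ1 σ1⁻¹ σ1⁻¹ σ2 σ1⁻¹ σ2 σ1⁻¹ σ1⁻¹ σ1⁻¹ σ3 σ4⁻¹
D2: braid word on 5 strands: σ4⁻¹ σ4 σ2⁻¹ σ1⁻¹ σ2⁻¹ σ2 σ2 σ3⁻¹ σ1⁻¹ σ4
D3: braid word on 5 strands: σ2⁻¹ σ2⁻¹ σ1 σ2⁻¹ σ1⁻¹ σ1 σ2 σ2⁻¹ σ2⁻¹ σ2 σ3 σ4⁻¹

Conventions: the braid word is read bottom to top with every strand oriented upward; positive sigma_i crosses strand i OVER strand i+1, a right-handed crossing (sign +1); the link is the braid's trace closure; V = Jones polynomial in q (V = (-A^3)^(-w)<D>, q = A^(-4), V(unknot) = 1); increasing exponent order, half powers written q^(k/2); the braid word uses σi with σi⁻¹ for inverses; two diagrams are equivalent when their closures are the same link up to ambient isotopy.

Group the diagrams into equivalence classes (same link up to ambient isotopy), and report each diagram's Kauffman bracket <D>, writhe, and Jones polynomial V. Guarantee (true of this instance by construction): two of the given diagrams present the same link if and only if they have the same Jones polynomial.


grouping into links: {D1} | {D2} | {D3}
V(D1) = q^-5 - 2q^-4 + 2q^-3 - 2q^-2 + 2q^-1 - 1 + q  (w -2, c 12, <D> = A^-10 - A^-6 + 2A^-2 - 2A^2 + 2A^6 - 2A^10 + A^14)
V(D2) = 1  [10 crossings, <D> = A^-6, w = -2]
D3 (bracket A^-2 + A^6 - A^10; 12 crossings at w = -2): V = -q^-4 + q^-3 + q^-1
why: V(q) takes 3 values over 3 diagrams, fixing the grouping


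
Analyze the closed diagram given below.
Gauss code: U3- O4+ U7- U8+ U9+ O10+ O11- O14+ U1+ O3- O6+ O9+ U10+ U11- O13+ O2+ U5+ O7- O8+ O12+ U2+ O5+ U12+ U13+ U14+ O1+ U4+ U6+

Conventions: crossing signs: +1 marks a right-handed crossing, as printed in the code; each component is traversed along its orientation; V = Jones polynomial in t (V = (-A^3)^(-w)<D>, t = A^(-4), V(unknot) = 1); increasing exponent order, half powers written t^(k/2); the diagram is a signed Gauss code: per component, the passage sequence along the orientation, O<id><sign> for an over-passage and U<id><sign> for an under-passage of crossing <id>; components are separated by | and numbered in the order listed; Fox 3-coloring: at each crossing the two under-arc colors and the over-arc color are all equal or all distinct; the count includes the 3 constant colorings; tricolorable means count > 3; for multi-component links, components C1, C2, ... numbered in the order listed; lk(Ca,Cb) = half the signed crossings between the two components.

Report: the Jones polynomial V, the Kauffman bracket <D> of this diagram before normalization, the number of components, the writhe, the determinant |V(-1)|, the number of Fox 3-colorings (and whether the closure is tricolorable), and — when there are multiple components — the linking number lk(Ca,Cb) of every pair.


V = t^2 + 2t^4 - 2t^5 + t^6 - 2t^7 + t^8
<D> = A^-8 - 2A^-4 + 1 - 2A^4 + 2A^8 + A^16 (w = +8)
1 component over 14 crossings, w = +8
27 Fox colorings among 3^14, |V(-1)| = 9: tricolorable
why: det 9 = |V(-1)|; divisible by 3, so tricolorable


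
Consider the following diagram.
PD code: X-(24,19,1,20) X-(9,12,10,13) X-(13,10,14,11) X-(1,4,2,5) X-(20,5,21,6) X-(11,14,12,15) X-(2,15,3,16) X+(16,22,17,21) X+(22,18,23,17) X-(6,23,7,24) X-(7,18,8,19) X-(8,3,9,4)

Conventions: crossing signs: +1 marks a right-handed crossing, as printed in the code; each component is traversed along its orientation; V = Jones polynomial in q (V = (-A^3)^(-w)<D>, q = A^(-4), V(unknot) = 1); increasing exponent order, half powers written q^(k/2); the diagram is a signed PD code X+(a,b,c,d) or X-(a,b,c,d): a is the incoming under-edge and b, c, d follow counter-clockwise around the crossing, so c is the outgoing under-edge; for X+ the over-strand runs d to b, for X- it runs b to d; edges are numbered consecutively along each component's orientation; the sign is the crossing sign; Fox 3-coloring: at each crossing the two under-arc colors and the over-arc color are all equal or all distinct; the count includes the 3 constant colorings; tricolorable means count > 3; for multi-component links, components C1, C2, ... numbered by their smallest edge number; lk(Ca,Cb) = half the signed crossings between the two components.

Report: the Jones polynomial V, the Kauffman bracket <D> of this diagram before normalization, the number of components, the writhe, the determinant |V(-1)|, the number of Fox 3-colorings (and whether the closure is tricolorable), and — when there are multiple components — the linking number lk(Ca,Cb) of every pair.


V = q^-10 - 2q^-9 + 2q^-8 - 4q^-7 + 4q^-6 - 3q^-5 + 3q^-4 - q^-3 + q^-2
<D> = A^-16 - A^-12 + 3A^-8 - 3A^-4 + 4 - 4A^4 + 2A^8 - 2A^12 + A^16 (w = -8)
1 component over 12 crossings, w = -8
9 Fox colorings among 3^12, |V(-1)| = 21: tricolorable
why: |V(-1)| = 21: so tricolorable, since 3 divides 21


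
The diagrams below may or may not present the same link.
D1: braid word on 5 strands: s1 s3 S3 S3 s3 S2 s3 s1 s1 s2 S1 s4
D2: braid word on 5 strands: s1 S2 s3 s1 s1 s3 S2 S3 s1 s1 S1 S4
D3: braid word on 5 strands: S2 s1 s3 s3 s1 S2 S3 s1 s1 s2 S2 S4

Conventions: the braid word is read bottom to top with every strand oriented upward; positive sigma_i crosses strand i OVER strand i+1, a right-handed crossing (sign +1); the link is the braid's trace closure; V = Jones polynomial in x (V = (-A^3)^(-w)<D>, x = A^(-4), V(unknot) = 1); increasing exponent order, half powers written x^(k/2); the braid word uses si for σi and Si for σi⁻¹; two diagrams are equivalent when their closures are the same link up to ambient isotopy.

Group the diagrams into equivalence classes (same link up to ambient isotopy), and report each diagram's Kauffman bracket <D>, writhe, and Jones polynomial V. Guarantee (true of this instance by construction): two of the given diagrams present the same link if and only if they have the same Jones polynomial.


grouping into links: {D1} | {D2, D3}
V(D1) = 1 + x + x^2 + x^3  (w +4, c 12, <D> = 1 + A^4 + A^8 + A^12)
D2 (bracket A^-14 + 2A^-6 + A^2; 12 crossings at w = +2): V = x + 2x^3 + x^5
V(D3) = x + 2x^3 + x^5  (w +2, c 12, <D> = A^-14 + 2A^-6 + A^2)
key observation: 2 classes among 3 diagrams; unequal V(x) rules out equality


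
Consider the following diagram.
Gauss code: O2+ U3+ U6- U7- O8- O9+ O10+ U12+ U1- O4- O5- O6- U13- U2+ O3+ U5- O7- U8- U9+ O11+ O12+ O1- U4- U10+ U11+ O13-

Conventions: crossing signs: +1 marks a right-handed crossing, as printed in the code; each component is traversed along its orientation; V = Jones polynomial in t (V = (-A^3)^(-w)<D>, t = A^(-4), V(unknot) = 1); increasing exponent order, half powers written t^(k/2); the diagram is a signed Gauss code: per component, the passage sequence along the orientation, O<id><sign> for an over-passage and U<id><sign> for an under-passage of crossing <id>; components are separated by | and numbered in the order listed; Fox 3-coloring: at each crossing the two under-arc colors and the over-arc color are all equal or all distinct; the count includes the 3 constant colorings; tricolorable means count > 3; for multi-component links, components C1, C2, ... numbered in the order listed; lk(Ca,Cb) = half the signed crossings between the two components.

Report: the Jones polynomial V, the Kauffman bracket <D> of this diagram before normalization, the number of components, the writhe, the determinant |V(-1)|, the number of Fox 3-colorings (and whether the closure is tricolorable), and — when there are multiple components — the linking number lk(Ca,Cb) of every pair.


V = 1
<D> = -A^-3 (w = -1)
1 component over 13 crossings, w = -1
3 Fox colorings among 3^13, |V(-1)| = 1: not tricolorable
why: w = -1 shifts under R1 moves; the (-A^3)^(1) factor cancels that in V


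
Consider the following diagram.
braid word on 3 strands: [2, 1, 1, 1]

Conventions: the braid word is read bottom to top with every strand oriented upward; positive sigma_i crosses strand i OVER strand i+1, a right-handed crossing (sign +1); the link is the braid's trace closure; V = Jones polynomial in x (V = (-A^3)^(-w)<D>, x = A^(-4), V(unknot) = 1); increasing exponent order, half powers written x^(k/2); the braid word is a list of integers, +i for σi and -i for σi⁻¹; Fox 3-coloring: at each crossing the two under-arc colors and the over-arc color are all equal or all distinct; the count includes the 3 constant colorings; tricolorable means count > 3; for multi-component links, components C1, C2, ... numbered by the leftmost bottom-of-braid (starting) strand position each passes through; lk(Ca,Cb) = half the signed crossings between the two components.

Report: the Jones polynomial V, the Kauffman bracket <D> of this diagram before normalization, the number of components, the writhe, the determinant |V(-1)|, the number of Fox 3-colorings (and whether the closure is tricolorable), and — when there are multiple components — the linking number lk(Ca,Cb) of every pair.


Jones polynomial: V(x) = x + x^3 - x^4
<D> = -A^-4 + 1 + A^8; writhe +4
components 1, writhe +4 (4 crossings)
3-colorings: 9 of 3^4, det 3 — tricolorable
note: det 3 = |V(-1)|; divisible by 3, so tricolorable


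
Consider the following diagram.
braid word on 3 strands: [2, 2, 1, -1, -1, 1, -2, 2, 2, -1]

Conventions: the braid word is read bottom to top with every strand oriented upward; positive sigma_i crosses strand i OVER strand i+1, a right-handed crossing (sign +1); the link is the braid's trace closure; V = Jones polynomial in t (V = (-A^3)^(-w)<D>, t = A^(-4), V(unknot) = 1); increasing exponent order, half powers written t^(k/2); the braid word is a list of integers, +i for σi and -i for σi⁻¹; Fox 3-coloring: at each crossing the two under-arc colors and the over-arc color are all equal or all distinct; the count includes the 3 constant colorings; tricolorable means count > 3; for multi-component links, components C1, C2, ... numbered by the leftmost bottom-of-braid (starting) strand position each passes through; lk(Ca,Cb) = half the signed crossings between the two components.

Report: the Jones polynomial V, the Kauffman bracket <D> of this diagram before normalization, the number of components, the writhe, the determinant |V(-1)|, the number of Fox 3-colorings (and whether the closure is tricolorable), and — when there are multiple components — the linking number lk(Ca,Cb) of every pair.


Jones polynomial: V(t) = t + t^3 - t^4
<D> = -A^-10 + A^-6 + A^2; writhe +2
components 1, writhe +2 (10 crossings)
3-colorings: 9 of 3^10, det 3 — tricolorable
note: det 3 = |V(-1)|; divisible by 3, so tricolorable


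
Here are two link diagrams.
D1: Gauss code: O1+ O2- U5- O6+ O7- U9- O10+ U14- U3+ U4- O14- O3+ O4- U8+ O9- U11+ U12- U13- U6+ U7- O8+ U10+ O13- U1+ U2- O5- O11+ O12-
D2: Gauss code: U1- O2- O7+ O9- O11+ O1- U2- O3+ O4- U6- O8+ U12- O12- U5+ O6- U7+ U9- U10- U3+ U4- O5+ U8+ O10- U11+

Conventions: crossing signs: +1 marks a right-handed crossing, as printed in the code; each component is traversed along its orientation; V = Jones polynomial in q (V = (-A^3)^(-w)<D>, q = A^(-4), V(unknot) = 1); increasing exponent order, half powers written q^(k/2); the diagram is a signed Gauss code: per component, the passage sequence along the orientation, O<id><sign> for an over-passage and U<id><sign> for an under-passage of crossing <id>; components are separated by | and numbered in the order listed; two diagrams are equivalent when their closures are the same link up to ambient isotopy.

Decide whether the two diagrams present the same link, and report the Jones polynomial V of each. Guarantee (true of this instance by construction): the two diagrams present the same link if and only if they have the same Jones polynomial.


equivalent: yes
V(D1) = q^-2 - q^-1 + 1 - q + q^2  (w -2, c 14, <D> = A^-14 - A^-10 + A^-6 - A^-2 + A^2)
V(D2) = q^-2 - q^-1 + 1 - q + q^2  [12 crossings, <D> = A^-14 - A^-10 + A^-6 - A^-2 + A^2, w = -2]
key observation: Reidemeister moves carry D1 (14 crossings) to D2 (12)
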